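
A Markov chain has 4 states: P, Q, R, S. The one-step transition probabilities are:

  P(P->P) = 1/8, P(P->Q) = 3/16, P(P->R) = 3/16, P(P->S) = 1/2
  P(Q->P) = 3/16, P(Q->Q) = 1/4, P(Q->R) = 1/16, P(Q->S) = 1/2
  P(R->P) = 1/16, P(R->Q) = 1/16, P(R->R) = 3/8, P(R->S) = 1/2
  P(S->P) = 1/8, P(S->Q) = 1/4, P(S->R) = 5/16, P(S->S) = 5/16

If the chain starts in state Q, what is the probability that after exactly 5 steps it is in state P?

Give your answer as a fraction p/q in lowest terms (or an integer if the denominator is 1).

Computing P^5 by repeated multiplication:
P^1 =
  P: [1/8, 3/16, 3/16, 1/2]
  Q: [3/16, 1/4, 1/16, 1/2]
  R: [1/16, 1/16, 3/8, 1/2]
  S: [1/8, 1/4, 5/16, 5/16]
P^2 =
  P: [1/8, 53/256, 67/256, 13/32]
  Q: [35/256, 29/128, 59/256, 13/32]
  R: [27/256, 45/256, 5/16, 13/32]
  S: [31/256, 47/256, 65/256, 113/256]
P^3 =
  P: [249/2048, 791/4096, 1071/4096, 217/512]
  Q: [511/4096, 203/1024, 1037/4096, 217/512]
  R: [477/4096, 757/4096, 563/2048, 217/512]
  S: [247/2048, 399/2048, 1095/4096, 1709/4096]
P^4 =
  P: [989/8192, 12673/65536, 17391/65536, 3445/8192]
  Q: [7967/65536, 6381/32768, 17247/65536, 3445/8192]
  R: [7823/65536, 12529/65536, 2203/8192, 3445/8192]
  S: [7895/65536, 12605/65536, 17395/65536, 27641/65536]
P^5 =
  P: [63177/524288, 202059/1048576, 278555/1048576, 55201/131072]
  Q: [126587/1048576, 50609/262144, 277945/1048576, 55201/131072]
  R: [125977/1048576, 201449/1048576, 139771/524288, 55201/131072]
  S: [63141/524288, 12629/65536, 278865/1048576, 441365/1048576]

(P^5)[Q -> P] = 126587/1048576

Answer: 126587/1048576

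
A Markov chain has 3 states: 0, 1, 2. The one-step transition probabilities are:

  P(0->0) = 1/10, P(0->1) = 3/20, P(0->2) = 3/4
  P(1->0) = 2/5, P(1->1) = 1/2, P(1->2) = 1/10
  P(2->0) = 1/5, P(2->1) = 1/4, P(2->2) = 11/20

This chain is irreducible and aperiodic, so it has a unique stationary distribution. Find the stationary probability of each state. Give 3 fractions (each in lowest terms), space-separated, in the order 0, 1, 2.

Answer: 40/169 51/169 6/13

Derivation:
The stationary distribution satisfies pi = pi * P, i.e.:
  pi_0 = 1/10*pi_0 + 2/5*pi_1 + 1/5*pi_2
  pi_1 = 3/20*pi_0 + 1/2*pi_1 + 1/4*pi_2
  pi_2 = 3/4*pi_0 + 1/10*pi_1 + 11/20*pi_2
with normalization: pi_0 + pi_1 + pi_2 = 1.

Using the first 2 balance equations plus normalization, the linear system A*pi = b is:
  [-9/10, 2/5, 1/5] . pi = 0
  [3/20, -1/2, 1/4] . pi = 0
  [1, 1, 1] . pi = 1

Solving yields:
  pi_0 = 40/169
  pi_1 = 51/169
  pi_2 = 6/13

Verification (pi * P):
  40/169*1/10 + 51/169*2/5 + 6/13*1/5 = 40/169 = pi_0  (ok)
  40/169*3/20 + 51/169*1/2 + 6/13*1/4 = 51/169 = pi_1  (ok)
  40/169*3/4 + 51/169*1/10 + 6/13*11/20 = 6/13 = pi_2  (ok)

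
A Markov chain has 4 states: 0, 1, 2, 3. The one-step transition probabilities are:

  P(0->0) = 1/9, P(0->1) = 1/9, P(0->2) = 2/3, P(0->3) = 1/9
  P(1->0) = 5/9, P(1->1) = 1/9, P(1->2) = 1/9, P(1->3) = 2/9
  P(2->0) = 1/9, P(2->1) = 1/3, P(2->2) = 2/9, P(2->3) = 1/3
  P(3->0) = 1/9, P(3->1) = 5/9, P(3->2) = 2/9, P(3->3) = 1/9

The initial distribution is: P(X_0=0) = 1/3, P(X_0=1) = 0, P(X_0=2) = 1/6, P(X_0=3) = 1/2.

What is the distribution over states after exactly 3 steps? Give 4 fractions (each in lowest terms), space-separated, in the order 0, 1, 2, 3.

Propagating the distribution step by step (d_{t+1} = d_t * P):
d_0 = (0=1/3, 1=0, 2=1/6, 3=1/2)
  d_1[0] = 1/3*1/9 + 0*5/9 + 1/6*1/9 + 1/2*1/9 = 1/9
  d_1[1] = 1/3*1/9 + 0*1/9 + 1/6*1/3 + 1/2*5/9 = 10/27
  d_1[2] = 1/3*2/3 + 0*1/9 + 1/6*2/9 + 1/2*2/9 = 10/27
  d_1[3] = 1/3*1/9 + 0*2/9 + 1/6*1/3 + 1/2*1/9 = 4/27
d_1 = (0=1/9, 1=10/27, 2=10/27, 3=4/27)
  d_2[0] = 1/9*1/9 + 10/27*5/9 + 10/27*1/9 + 4/27*1/9 = 67/243
  d_2[1] = 1/9*1/9 + 10/27*1/9 + 10/27*1/3 + 4/27*5/9 = 7/27
  d_2[2] = 1/9*2/3 + 10/27*1/9 + 10/27*2/9 + 4/27*2/9 = 56/243
  d_2[3] = 1/9*1/9 + 10/27*2/9 + 10/27*1/3 + 4/27*1/9 = 19/81
d_2 = (0=67/243, 1=7/27, 2=56/243, 3=19/81)
  d_3[0] = 67/243*1/9 + 7/27*5/9 + 56/243*1/9 + 19/81*1/9 = 55/243
  d_3[1] = 67/243*1/9 + 7/27*1/9 + 56/243*1/3 + 19/81*5/9 = 583/2187
  d_3[2] = 67/243*2/3 + 7/27*1/9 + 56/243*2/9 + 19/81*2/9 = 691/2187
  d_3[3] = 67/243*1/9 + 7/27*2/9 + 56/243*1/3 + 19/81*1/9 = 418/2187
d_3 = (0=55/243, 1=583/2187, 2=691/2187, 3=418/2187)

Answer: 55/243 583/2187 691/2187 418/2187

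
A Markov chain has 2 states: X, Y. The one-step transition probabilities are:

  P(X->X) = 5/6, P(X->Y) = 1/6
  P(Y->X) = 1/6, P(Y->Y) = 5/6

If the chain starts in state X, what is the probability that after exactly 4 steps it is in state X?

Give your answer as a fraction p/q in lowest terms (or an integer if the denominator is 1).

Computing P^4 by repeated multiplication:
P^1 =
  X: [5/6, 1/6]
  Y: [1/6, 5/6]
P^2 =
  X: [13/18, 5/18]
  Y: [5/18, 13/18]
P^3 =
  X: [35/54, 19/54]
  Y: [19/54, 35/54]
P^4 =
  X: [97/162, 65/162]
  Y: [65/162, 97/162]

(P^4)[X -> X] = 97/162

Answer: 97/162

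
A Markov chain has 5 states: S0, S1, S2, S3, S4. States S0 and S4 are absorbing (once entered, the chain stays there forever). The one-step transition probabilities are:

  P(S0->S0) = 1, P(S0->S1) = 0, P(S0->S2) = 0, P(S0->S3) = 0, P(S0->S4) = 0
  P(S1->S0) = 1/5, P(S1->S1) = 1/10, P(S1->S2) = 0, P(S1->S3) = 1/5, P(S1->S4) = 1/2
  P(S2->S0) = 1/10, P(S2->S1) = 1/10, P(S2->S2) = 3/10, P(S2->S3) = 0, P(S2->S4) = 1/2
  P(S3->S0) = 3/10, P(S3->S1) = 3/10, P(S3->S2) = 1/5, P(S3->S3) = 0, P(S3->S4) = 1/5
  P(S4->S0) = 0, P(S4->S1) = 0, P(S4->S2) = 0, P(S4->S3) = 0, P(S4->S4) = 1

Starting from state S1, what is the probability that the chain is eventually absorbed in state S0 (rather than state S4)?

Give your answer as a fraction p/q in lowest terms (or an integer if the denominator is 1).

Let a_i = P(absorbed in S0 | start in state i).
Boundary conditions: a_S0 = 1, a_S4 = 0.
For each transient state i, a_i = sum_j P(i->j) * a_j:
  a_S1 = 1/5*a_S0 + 1/10*a_S1 + 0*a_S2 + 1/5*a_S3 + 1/2*a_S4
  a_S2 = 1/10*a_S0 + 1/10*a_S1 + 3/10*a_S2 + 0*a_S3 + 1/2*a_S4
  a_S3 = 3/10*a_S0 + 3/10*a_S1 + 1/5*a_S2 + 0*a_S3 + 1/5*a_S4

Substituting a_S0 = 1 and a_S4 = 0, rearrange to (I - Q) a = r where r[i] = P(i -> S0):
  [9/10, 0, -1/5] . (a_S1, a_S2, a_S3) = 1/5
  [-1/10, 7/10, 0] . (a_S1, a_S2, a_S3) = 1/10
  [-3/10, -1/5, 1] . (a_S1, a_S2, a_S3) = 3/10

Solving yields:
  a_S1 = 93/292
  a_S2 = 55/292
  a_S3 = 253/584

Starting state is S1, so the absorption probability is a_S1 = 93/292.

Answer: 93/292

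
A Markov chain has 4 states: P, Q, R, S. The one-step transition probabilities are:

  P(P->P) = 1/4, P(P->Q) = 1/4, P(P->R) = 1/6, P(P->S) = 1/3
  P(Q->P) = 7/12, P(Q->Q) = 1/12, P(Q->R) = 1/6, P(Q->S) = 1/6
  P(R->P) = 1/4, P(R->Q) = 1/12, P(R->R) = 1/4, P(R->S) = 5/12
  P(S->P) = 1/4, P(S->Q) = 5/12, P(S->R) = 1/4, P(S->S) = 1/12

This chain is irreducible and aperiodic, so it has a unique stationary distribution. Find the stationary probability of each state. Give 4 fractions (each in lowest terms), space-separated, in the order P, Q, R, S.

Answer: 189/584 129/584 239/1168 293/1168

Derivation:
The stationary distribution satisfies pi = pi * P, i.e.:
  pi_P = 1/4*pi_P + 7/12*pi_Q + 1/4*pi_R + 1/4*pi_S
  pi_Q = 1/4*pi_P + 1/12*pi_Q + 1/12*pi_R + 5/12*pi_S
  pi_R = 1/6*pi_P + 1/6*pi_Q + 1/4*pi_R + 1/4*pi_S
  pi_S = 1/3*pi_P + 1/6*pi_Q + 5/12*pi_R + 1/12*pi_S
with normalization: pi_P + pi_Q + pi_R + pi_S = 1.

Using the first 3 balance equations plus normalization, the linear system A*pi = b is:
  [-3/4, 7/12, 1/4, 1/4] . pi = 0
  [1/4, -11/12, 1/12, 5/12] . pi = 0
  [1/6, 1/6, -3/4, 1/4] . pi = 0
  [1, 1, 1, 1] . pi = 1

Solving yields:
  pi_P = 189/584
  pi_Q = 129/584
  pi_R = 239/1168
  pi_S = 293/1168

Verification (pi * P):
  189/584*1/4 + 129/584*7/12 + 239/1168*1/4 + 293/1168*1/4 = 189/584 = pi_P  (ok)
  189/584*1/4 + 129/584*1/12 + 239/1168*1/12 + 293/1168*5/12 = 129/584 = pi_Q  (ok)
  189/584*1/6 + 129/584*1/6 + 239/1168*1/4 + 293/1168*1/4 = 239/1168 = pi_R  (ok)
  189/584*1/3 + 129/584*1/6 + 239/1168*5/12 + 293/1168*1/12 = 293/1168 = pi_S  (ok)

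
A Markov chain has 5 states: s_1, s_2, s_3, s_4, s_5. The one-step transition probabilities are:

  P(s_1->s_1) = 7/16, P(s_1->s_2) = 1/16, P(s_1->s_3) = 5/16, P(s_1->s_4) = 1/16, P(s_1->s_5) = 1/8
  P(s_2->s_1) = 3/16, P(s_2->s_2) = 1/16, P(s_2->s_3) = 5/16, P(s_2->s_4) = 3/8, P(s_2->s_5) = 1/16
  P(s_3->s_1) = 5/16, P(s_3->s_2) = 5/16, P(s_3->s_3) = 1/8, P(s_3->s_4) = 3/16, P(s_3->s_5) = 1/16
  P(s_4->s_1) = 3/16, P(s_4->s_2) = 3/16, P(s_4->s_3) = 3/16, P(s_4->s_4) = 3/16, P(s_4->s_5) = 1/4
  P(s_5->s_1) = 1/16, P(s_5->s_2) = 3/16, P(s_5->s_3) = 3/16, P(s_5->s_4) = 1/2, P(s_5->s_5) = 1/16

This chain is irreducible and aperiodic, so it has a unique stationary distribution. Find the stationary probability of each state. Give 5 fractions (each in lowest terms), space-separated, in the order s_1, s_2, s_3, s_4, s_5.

The stationary distribution satisfies pi = pi * P, i.e.:
  pi_s_1 = 7/16*pi_s_1 + 3/16*pi_s_2 + 5/16*pi_s_3 + 3/16*pi_s_4 + 1/16*pi_s_5
  pi_s_2 = 1/16*pi_s_1 + 1/16*pi_s_2 + 5/16*pi_s_3 + 3/16*pi_s_4 + 3/16*pi_s_5
  pi_s_3 = 5/16*pi_s_1 + 5/16*pi_s_2 + 1/8*pi_s_3 + 3/16*pi_s_4 + 3/16*pi_s_5
  pi_s_4 = 1/16*pi_s_1 + 3/8*pi_s_2 + 3/16*pi_s_3 + 3/16*pi_s_4 + 1/2*pi_s_5
  pi_s_5 = 1/8*pi_s_1 + 1/16*pi_s_2 + 1/16*pi_s_3 + 1/4*pi_s_4 + 1/16*pi_s_5
with normalization: pi_s_1 + pi_s_2 + pi_s_3 + pi_s_4 + pi_s_5 = 1.

Using the first 4 balance equations plus normalization, the linear system A*pi = b is:
  [-9/16, 3/16, 5/16, 3/16, 1/16] . pi = 0
  [1/16, -15/16, 5/16, 3/16, 3/16] . pi = 0
  [5/16, 5/16, -7/8, 3/16, 3/16] . pi = 0
  [1/16, 3/8, 3/16, -13/16, 1/2] . pi = 0
  [1, 1, 1, 1, 1] . pi = 1

Solving yields:
  pi_s_1 = 889/3321
  pi_s_2 = 359/2214
  pi_s_3 = 754/3321
  pi_s_4 = 2/9
  pi_s_5 = 803/6642

Verification (pi * P):
  889/3321*7/16 + 359/2214*3/16 + 754/3321*5/16 + 2/9*3/16 + 803/6642*1/16 = 889/3321 = pi_s_1  (ok)
  889/3321*1/16 + 359/2214*1/16 + 754/3321*5/16 + 2/9*3/16 + 803/6642*3/16 = 359/2214 = pi_s_2  (ok)
  889/3321*5/16 + 359/2214*5/16 + 754/3321*1/8 + 2/9*3/16 + 803/6642*3/16 = 754/3321 = pi_s_3  (ok)
  889/3321*1/16 + 359/2214*3/8 + 754/3321*3/16 + 2/9*3/16 + 803/6642*1/2 = 2/9 = pi_s_4  (ok)
  889/3321*1/8 + 359/2214*1/16 + 754/3321*1/16 + 2/9*1/4 + 803/6642*1/16 = 803/6642 = pi_s_5  (ok)

Answer: 889/3321 359/2214 754/3321 2/9 803/6642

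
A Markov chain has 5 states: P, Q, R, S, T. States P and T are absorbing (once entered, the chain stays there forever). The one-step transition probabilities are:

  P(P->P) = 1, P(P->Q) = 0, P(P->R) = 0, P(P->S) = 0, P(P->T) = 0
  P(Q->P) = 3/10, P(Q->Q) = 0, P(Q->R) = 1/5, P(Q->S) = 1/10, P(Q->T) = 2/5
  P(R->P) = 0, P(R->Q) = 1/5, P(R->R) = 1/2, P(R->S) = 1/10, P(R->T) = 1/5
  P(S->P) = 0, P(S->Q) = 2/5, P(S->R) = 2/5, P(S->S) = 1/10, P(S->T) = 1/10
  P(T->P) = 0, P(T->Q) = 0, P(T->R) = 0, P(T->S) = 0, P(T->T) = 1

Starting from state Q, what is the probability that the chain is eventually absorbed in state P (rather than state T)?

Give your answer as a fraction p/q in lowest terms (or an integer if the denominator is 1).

Let a_i = P(absorbed in P | start in state i).
Boundary conditions: a_P = 1, a_T = 0.
For each transient state i, a_i = sum_j P(i->j) * a_j:
  a_Q = 3/10*a_P + 0*a_Q + 1/5*a_R + 1/10*a_S + 2/5*a_T
  a_R = 0*a_P + 1/5*a_Q + 1/2*a_R + 1/10*a_S + 1/5*a_T
  a_S = 0*a_P + 2/5*a_Q + 2/5*a_R + 1/10*a_S + 1/10*a_T

Substituting a_P = 1 and a_T = 0, rearrange to (I - Q) a = r where r[i] = P(i -> P):
  [1, -1/5, -1/10] . (a_Q, a_R, a_S) = 3/10
  [-1/5, 1/2, -1/10] . (a_Q, a_R, a_S) = 0
  [-2/5, -2/5, 9/10] . (a_Q, a_R, a_S) = 0

Solving yields:
  a_Q = 123/338
  a_R = 33/169
  a_S = 42/169

Starting state is Q, so the absorption probability is a_Q = 123/338.

Answer: 123/338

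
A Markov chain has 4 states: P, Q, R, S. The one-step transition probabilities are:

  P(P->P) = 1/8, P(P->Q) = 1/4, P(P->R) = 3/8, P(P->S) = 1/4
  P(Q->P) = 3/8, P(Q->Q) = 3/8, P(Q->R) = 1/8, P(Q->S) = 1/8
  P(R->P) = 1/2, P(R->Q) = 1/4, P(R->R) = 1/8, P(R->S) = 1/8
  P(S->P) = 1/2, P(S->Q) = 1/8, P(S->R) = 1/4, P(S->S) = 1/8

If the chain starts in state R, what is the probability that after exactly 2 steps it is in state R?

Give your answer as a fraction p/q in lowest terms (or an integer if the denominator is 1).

Answer: 17/64

Derivation:
Computing P^2 by repeated multiplication:
P^1 =
  P: [1/8, 1/4, 3/8, 1/4]
  Q: [3/8, 3/8, 1/8, 1/8]
  R: [1/2, 1/4, 1/8, 1/8]
  S: [1/2, 1/8, 1/4, 1/8]
P^2 =
  P: [27/64, 1/4, 3/16, 9/64]
  Q: [5/16, 9/32, 15/64, 11/64]
  R: [9/32, 17/64, 17/64, 3/16]
  S: [19/64, 1/4, 17/64, 3/16]

(P^2)[R -> R] = 17/64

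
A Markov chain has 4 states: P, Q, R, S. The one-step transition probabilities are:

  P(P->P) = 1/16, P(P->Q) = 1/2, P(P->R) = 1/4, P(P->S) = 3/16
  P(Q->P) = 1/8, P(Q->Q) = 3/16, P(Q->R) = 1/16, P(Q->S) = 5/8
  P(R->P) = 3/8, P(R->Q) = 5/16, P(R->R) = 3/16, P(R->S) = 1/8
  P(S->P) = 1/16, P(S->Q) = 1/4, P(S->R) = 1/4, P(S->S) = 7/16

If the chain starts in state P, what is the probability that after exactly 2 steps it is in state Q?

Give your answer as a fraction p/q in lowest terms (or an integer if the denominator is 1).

Computing P^2 by repeated multiplication:
P^1 =
  P: [1/16, 1/2, 1/4, 3/16]
  Q: [1/8, 3/16, 1/16, 5/8]
  R: [3/8, 5/16, 3/16, 1/8]
  S: [1/16, 1/4, 1/4, 7/16]
P^2 =
  P: [11/64, 1/4, 9/64, 7/16]
  Q: [3/32, 35/128, 27/128, 27/64]
  R: [9/64, 43/128, 23/128, 11/32]
  S: [5/32, 17/64, 3/16, 25/64]

(P^2)[P -> Q] = 1/4

Answer: 1/4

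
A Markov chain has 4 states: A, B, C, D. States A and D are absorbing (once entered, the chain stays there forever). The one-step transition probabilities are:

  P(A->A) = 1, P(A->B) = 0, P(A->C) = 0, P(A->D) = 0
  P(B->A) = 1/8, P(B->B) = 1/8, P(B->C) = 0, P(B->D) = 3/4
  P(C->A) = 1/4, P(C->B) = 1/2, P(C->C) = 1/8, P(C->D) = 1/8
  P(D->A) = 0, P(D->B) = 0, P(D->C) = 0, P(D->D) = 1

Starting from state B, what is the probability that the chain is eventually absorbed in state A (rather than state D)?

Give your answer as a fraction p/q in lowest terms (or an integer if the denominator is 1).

Let a_i = P(absorbed in A | start in state i).
Boundary conditions: a_A = 1, a_D = 0.
For each transient state i, a_i = sum_j P(i->j) * a_j:
  a_B = 1/8*a_A + 1/8*a_B + 0*a_C + 3/4*a_D
  a_C = 1/4*a_A + 1/2*a_B + 1/8*a_C + 1/8*a_D

Substituting a_A = 1 and a_D = 0, rearrange to (I - Q) a = r where r[i] = P(i -> A):
  [7/8, 0] . (a_B, a_C) = 1/8
  [-1/2, 7/8] . (a_B, a_C) = 1/4

Solving yields:
  a_B = 1/7
  a_C = 18/49

Starting state is B, so the absorption probability is a_B = 1/7.

Answer: 1/7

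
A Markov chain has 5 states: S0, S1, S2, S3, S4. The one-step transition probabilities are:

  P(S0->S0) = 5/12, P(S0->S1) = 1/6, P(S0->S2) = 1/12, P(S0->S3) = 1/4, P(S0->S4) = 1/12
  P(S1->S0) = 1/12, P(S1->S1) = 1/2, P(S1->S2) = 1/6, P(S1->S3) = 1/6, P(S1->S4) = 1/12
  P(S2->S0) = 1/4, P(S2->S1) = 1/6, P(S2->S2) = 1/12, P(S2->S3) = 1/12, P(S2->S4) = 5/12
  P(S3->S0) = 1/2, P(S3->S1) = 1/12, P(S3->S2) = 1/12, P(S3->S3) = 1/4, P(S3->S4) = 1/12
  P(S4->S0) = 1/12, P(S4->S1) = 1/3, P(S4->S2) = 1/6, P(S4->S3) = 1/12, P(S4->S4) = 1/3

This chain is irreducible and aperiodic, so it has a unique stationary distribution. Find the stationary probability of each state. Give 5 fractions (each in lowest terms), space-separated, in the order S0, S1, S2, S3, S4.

Answer: 373/1394 1310/4879 1165/9758 880/4879 801/4879

Derivation:
The stationary distribution satisfies pi = pi * P, i.e.:
  pi_S0 = 5/12*pi_S0 + 1/12*pi_S1 + 1/4*pi_S2 + 1/2*pi_S3 + 1/12*pi_S4
  pi_S1 = 1/6*pi_S0 + 1/2*pi_S1 + 1/6*pi_S2 + 1/12*pi_S3 + 1/3*pi_S4
  pi_S2 = 1/12*pi_S0 + 1/6*pi_S1 + 1/12*pi_S2 + 1/12*pi_S3 + 1/6*pi_S4
  pi_S3 = 1/4*pi_S0 + 1/6*pi_S1 + 1/12*pi_S2 + 1/4*pi_S3 + 1/12*pi_S4
  pi_S4 = 1/12*pi_S0 + 1/12*pi_S1 + 5/12*pi_S2 + 1/12*pi_S3 + 1/3*pi_S4
with normalization: pi_S0 + pi_S1 + pi_S2 + pi_S3 + pi_S4 = 1.

Using the first 4 balance equations plus normalization, the linear system A*pi = b is:
  [-7/12, 1/12, 1/4, 1/2, 1/12] . pi = 0
  [1/6, -1/2, 1/6, 1/12, 1/3] . pi = 0
  [1/12, 1/6, -11/12, 1/12, 1/6] . pi = 0
  [1/4, 1/6, 1/12, -3/4, 1/12] . pi = 0
  [1, 1, 1, 1, 1] . pi = 1

Solving yields:
  pi_S0 = 373/1394
  pi_S1 = 1310/4879
  pi_S2 = 1165/9758
  pi_S3 = 880/4879
  pi_S4 = 801/4879

Verification (pi * P):
  373/1394*5/12 + 1310/4879*1/12 + 1165/9758*1/4 + 880/4879*1/2 + 801/4879*1/12 = 373/1394 = pi_S0  (ok)
  373/1394*1/6 + 1310/4879*1/2 + 1165/9758*1/6 + 880/4879*1/12 + 801/4879*1/3 = 1310/4879 = pi_S1  (ok)
  373/1394*1/12 + 1310/4879*1/6 + 1165/9758*1/12 + 880/4879*1/12 + 801/4879*1/6 = 1165/9758 = pi_S2  (ok)
  373/1394*1/4 + 1310/4879*1/6 + 1165/9758*1/12 + 880/4879*1/4 + 801/4879*1/12 = 880/4879 = pi_S3  (ok)
  373/1394*1/12 + 1310/4879*1/12 + 1165/9758*5/12 + 880/4879*1/12 + 801/4879*1/3 = 801/4879 = pi_S4  (ok)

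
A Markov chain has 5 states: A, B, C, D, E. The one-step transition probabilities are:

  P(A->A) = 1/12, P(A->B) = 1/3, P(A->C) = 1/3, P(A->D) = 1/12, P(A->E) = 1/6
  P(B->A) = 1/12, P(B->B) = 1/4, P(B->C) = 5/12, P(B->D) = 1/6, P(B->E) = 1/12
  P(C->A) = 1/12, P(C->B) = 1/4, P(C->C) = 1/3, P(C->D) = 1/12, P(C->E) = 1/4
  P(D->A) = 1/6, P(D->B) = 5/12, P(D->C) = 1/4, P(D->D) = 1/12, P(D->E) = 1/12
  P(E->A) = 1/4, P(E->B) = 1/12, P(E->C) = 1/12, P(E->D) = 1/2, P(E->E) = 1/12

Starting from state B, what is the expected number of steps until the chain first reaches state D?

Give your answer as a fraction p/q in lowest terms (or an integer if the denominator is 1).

Let h_i = expected steps to first reach D from state i.
Boundary: h_D = 0.
First-step equations for the other states:
  h_A = 1 + 1/12*h_A + 1/3*h_B + 1/3*h_C + 1/12*h_D + 1/6*h_E
  h_B = 1 + 1/12*h_A + 1/4*h_B + 5/12*h_C + 1/6*h_D + 1/12*h_E
  h_C = 1 + 1/12*h_A + 1/4*h_B + 1/3*h_C + 1/12*h_D + 1/4*h_E
  h_E = 1 + 1/4*h_A + 1/12*h_B + 1/12*h_C + 1/2*h_D + 1/12*h_E

Substituting h_D = 0 and rearranging gives the linear system (I - Q) h = 1:
  [11/12, -1/3, -1/3, -1/6] . (h_A, h_B, h_C, h_E) = 1
  [-1/12, 3/4, -5/12, -1/12] . (h_A, h_B, h_C, h_E) = 1
  [-1/12, -1/4, 2/3, -1/4] . (h_A, h_B, h_C, h_E) = 1
  [-1/4, -1/12, -1/12, 11/12] . (h_A, h_B, h_C, h_E) = 1

Solving yields:
  h_A = 12300/2093
  h_B = 1668/299
  h_C = 11976/2093
  h_E = 7788/2093

Starting state is B, so the expected hitting time is h_B = 1668/299.

Answer: 1668/299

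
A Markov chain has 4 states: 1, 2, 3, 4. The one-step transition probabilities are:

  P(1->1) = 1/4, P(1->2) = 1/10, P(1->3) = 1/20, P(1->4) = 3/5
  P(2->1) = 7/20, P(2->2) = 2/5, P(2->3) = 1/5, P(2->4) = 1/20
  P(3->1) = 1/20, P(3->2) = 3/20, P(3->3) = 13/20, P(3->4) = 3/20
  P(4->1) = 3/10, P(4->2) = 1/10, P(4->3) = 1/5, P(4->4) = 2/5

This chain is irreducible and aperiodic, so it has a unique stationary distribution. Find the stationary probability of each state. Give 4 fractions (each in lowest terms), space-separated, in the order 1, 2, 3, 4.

The stationary distribution satisfies pi = pi * P, i.e.:
  pi_1 = 1/4*pi_1 + 7/20*pi_2 + 1/20*pi_3 + 3/10*pi_4
  pi_2 = 1/10*pi_1 + 2/5*pi_2 + 3/20*pi_3 + 1/10*pi_4
  pi_3 = 1/20*pi_1 + 1/5*pi_2 + 13/20*pi_3 + 1/5*pi_4
  pi_4 = 3/5*pi_1 + 1/20*pi_2 + 3/20*pi_3 + 2/5*pi_4
with normalization: pi_1 + pi_2 + pi_3 + pi_4 = 1.

Using the first 3 balance equations plus normalization, the linear system A*pi = b is:
  [-3/4, 7/20, 1/20, 3/10] . pi = 0
  [1/10, -3/5, 3/20, 1/10] . pi = 0
  [1/20, 1/5, -7/20, 1/5] . pi = 0
  [1, 1, 1, 1] . pi = 1

Solving yields:
  pi_1 = 670/3027
  pi_2 = 166/1009
  pi_3 = 306/1009
  pi_4 = 941/3027

Verification (pi * P):
  670/3027*1/4 + 166/1009*7/20 + 306/1009*1/20 + 941/3027*3/10 = 670/3027 = pi_1  (ok)
  670/3027*1/10 + 166/1009*2/5 + 306/1009*3/20 + 941/3027*1/10 = 166/1009 = pi_2  (ok)
  670/3027*1/20 + 166/1009*1/5 + 306/1009*13/20 + 941/3027*1/5 = 306/1009 = pi_3  (ok)
  670/3027*3/5 + 166/1009*1/20 + 306/1009*3/20 + 941/3027*2/5 = 941/3027 = pi_4  (ok)

Answer: 670/3027 166/1009 306/1009 941/3027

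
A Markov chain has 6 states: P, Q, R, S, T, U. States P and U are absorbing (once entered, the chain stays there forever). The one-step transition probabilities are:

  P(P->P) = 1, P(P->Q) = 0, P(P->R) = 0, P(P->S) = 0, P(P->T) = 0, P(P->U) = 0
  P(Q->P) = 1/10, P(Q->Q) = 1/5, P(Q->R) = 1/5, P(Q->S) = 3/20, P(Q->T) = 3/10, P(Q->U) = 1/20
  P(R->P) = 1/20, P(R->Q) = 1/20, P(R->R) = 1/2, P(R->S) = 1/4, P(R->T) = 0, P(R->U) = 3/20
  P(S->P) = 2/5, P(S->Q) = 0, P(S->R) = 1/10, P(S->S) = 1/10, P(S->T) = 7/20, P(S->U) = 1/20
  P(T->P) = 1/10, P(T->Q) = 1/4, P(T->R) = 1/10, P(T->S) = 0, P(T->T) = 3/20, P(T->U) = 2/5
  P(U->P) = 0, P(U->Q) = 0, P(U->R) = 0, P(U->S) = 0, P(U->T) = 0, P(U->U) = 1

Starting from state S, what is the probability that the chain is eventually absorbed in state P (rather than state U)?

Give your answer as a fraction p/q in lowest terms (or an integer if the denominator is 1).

Answer: 11286/18343

Derivation:
Let a_i = P(absorbed in P | start in state i).
Boundary conditions: a_P = 1, a_U = 0.
For each transient state i, a_i = sum_j P(i->j) * a_j:
  a_Q = 1/10*a_P + 1/5*a_Q + 1/5*a_R + 3/20*a_S + 3/10*a_T + 1/20*a_U
  a_R = 1/20*a_P + 1/20*a_Q + 1/2*a_R + 1/4*a_S + 0*a_T + 3/20*a_U
  a_S = 2/5*a_P + 0*a_Q + 1/10*a_R + 1/10*a_S + 7/20*a_T + 1/20*a_U
  a_T = 1/10*a_P + 1/4*a_Q + 1/10*a_R + 0*a_S + 3/20*a_T + 2/5*a_U

Substituting a_P = 1 and a_U = 0, rearrange to (I - Q) a = r where r[i] = P(i -> P):
  [4/5, -1/5, -3/20, -3/10] . (a_Q, a_R, a_S, a_T) = 1/10
  [-1/20, 1/2, -1/4, 0] . (a_Q, a_R, a_S, a_T) = 1/20
  [0, -1/10, 9/10, -7/20] . (a_Q, a_R, a_S, a_T) = 2/5
  [-1/4, -1/10, 0, 17/20] . (a_Q, a_R, a_S, a_T) = 1/10

Solving yields:
  a_Q = 8622/18343
  a_R = 1283/2822
  a_S = 11286/18343
  a_T = 5675/18343

Starting state is S, so the absorption probability is a_S = 11286/18343.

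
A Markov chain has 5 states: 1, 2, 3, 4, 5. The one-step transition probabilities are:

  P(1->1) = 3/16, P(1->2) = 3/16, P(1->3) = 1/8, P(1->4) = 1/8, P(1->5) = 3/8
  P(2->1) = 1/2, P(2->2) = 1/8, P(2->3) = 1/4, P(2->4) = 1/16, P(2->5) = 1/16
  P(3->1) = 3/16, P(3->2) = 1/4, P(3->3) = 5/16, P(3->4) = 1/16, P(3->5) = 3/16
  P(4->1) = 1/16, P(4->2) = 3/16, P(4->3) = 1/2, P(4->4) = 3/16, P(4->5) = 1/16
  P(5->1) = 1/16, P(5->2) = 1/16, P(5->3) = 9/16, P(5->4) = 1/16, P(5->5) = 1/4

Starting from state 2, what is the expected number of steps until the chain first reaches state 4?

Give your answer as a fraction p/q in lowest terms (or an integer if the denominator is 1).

Let h_i = expected steps to first reach 4 from state i.
Boundary: h_4 = 0.
First-step equations for the other states:
  h_1 = 1 + 3/16*h_1 + 3/16*h_2 + 1/8*h_3 + 1/8*h_4 + 3/8*h_5
  h_2 = 1 + 1/2*h_1 + 1/8*h_2 + 1/4*h_3 + 1/16*h_4 + 1/16*h_5
  h_3 = 1 + 3/16*h_1 + 1/4*h_2 + 5/16*h_3 + 1/16*h_4 + 3/16*h_5
  h_5 = 1 + 1/16*h_1 + 1/16*h_2 + 9/16*h_3 + 1/16*h_4 + 1/4*h_5

Substituting h_4 = 0 and rearranging gives the linear system (I - Q) h = 1:
  [13/16, -3/16, -1/8, -3/8] . (h_1, h_2, h_3, h_5) = 1
  [-1/2, 7/8, -1/4, -1/16] . (h_1, h_2, h_3, h_5) = 1
  [-3/16, -1/4, 11/16, -3/16] . (h_1, h_2, h_3, h_5) = 1
  [-1/16, -1/16, -9/16, 3/4] . (h_1, h_2, h_3, h_5) = 1

Solving yields:
  h_1 = 67072/5411
  h_2 = 70032/5411
  h_3 = 71296/5411
  h_5 = 72112/5411

Starting state is 2, so the expected hitting time is h_2 = 70032/5411.

Answer: 70032/5411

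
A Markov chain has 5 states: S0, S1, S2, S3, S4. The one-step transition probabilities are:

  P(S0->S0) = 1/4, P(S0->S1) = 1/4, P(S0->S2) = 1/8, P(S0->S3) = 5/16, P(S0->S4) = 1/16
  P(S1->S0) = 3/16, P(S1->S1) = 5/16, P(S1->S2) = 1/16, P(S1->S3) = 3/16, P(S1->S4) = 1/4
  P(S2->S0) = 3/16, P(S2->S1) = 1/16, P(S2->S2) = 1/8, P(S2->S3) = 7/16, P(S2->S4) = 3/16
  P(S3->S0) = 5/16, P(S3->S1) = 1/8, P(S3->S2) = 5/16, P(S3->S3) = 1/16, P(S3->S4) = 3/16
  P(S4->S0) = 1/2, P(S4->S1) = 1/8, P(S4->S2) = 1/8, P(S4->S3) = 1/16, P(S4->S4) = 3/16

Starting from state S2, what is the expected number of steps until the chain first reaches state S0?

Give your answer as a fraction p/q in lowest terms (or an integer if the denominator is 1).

Answer: 22784/6353

Derivation:
Let h_i = expected steps to first reach S0 from state i.
Boundary: h_S0 = 0.
First-step equations for the other states:
  h_S1 = 1 + 3/16*h_S0 + 5/16*h_S1 + 1/16*h_S2 + 3/16*h_S3 + 1/4*h_S4
  h_S2 = 1 + 3/16*h_S0 + 1/16*h_S1 + 1/8*h_S2 + 7/16*h_S3 + 3/16*h_S4
  h_S3 = 1 + 5/16*h_S0 + 1/8*h_S1 + 5/16*h_S2 + 1/16*h_S3 + 3/16*h_S4
  h_S4 = 1 + 1/2*h_S0 + 1/8*h_S1 + 1/8*h_S2 + 1/16*h_S3 + 3/16*h_S4

Substituting h_S0 = 0 and rearranging gives the linear system (I - Q) h = 1:
  [11/16, -1/16, -3/16, -1/4] . (h_S1, h_S2, h_S3, h_S4) = 1
  [-1/16, 7/8, -7/16, -3/16] . (h_S1, h_S2, h_S3, h_S4) = 1
  [-1/8, -5/16, 15/16, -3/16] . (h_S1, h_S2, h_S3, h_S4) = 1
  [-1/8, -1/8, -1/16, 13/16] . (h_S1, h_S2, h_S3, h_S4) = 1

Solving yields:
  h_S1 = 22944/6353
  h_S2 = 22784/6353
  h_S3 = 20720/6353
  h_S4 = 16448/6353

Starting state is S2, so the expected hitting time is h_S2 = 22784/6353.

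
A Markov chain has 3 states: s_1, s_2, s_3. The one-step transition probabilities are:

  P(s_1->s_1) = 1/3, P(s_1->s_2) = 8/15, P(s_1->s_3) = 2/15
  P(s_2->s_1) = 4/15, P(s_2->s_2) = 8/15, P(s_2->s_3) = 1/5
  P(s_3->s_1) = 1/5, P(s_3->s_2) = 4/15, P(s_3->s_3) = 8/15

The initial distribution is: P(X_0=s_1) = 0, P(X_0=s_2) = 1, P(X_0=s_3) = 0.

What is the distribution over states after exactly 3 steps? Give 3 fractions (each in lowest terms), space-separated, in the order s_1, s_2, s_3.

Answer: 181/675 1576/3375 298/1125

Derivation:
Propagating the distribution step by step (d_{t+1} = d_t * P):
d_0 = (s_1=0, s_2=1, s_3=0)
  d_1[s_1] = 0*1/3 + 1*4/15 + 0*1/5 = 4/15
  d_1[s_2] = 0*8/15 + 1*8/15 + 0*4/15 = 8/15
  d_1[s_3] = 0*2/15 + 1*1/5 + 0*8/15 = 1/5
d_1 = (s_1=4/15, s_2=8/15, s_3=1/5)
  d_2[s_1] = 4/15*1/3 + 8/15*4/15 + 1/5*1/5 = 61/225
  d_2[s_2] = 4/15*8/15 + 8/15*8/15 + 1/5*4/15 = 12/25
  d_2[s_3] = 4/15*2/15 + 8/15*1/5 + 1/5*8/15 = 56/225
d_2 = (s_1=61/225, s_2=12/25, s_3=56/225)
  d_3[s_1] = 61/225*1/3 + 12/25*4/15 + 56/225*1/5 = 181/675
  d_3[s_2] = 61/225*8/15 + 12/25*8/15 + 56/225*4/15 = 1576/3375
  d_3[s_3] = 61/225*2/15 + 12/25*1/5 + 56/225*8/15 = 298/1125
d_3 = (s_1=181/675, s_2=1576/3375, s_3=298/1125)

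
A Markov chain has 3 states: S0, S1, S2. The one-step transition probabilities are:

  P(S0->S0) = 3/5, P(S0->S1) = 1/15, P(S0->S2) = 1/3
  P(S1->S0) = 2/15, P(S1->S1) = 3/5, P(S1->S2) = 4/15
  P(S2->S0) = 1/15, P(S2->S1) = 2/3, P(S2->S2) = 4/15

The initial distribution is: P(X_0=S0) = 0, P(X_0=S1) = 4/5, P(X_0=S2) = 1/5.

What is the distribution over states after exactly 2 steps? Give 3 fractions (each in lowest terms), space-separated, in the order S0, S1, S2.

Propagating the distribution step by step (d_{t+1} = d_t * P):
d_0 = (S0=0, S1=4/5, S2=1/5)
  d_1[S0] = 0*3/5 + 4/5*2/15 + 1/5*1/15 = 3/25
  d_1[S1] = 0*1/15 + 4/5*3/5 + 1/5*2/3 = 46/75
  d_1[S2] = 0*1/3 + 4/5*4/15 + 1/5*4/15 = 4/15
d_1 = (S0=3/25, S1=46/75, S2=4/15)
  d_2[S0] = 3/25*3/5 + 46/75*2/15 + 4/15*1/15 = 193/1125
  d_2[S1] = 3/25*1/15 + 46/75*3/5 + 4/15*2/3 = 623/1125
  d_2[S2] = 3/25*1/3 + 46/75*4/15 + 4/15*4/15 = 103/375
d_2 = (S0=193/1125, S1=623/1125, S2=103/375)

Answer: 193/1125 623/1125 103/375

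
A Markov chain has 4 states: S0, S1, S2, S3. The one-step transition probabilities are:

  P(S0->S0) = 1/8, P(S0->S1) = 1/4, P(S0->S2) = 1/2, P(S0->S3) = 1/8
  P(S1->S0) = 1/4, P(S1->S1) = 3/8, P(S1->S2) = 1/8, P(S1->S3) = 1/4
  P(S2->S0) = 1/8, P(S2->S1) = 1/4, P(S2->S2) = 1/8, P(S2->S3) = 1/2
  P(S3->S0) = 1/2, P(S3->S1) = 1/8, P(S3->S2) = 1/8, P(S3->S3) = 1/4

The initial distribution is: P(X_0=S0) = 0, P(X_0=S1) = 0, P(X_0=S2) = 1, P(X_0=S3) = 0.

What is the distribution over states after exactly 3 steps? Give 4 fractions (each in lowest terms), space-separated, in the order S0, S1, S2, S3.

Answer: 129/512 125/512 65/256 1/4

Derivation:
Propagating the distribution step by step (d_{t+1} = d_t * P):
d_0 = (S0=0, S1=0, S2=1, S3=0)
  d_1[S0] = 0*1/8 + 0*1/4 + 1*1/8 + 0*1/2 = 1/8
  d_1[S1] = 0*1/4 + 0*3/8 + 1*1/4 + 0*1/8 = 1/4
  d_1[S2] = 0*1/2 + 0*1/8 + 1*1/8 + 0*1/8 = 1/8
  d_1[S3] = 0*1/8 + 0*1/4 + 1*1/2 + 0*1/4 = 1/2
d_1 = (S0=1/8, S1=1/4, S2=1/8, S3=1/2)
  d_2[S0] = 1/8*1/8 + 1/4*1/4 + 1/8*1/8 + 1/2*1/2 = 11/32
  d_2[S1] = 1/8*1/4 + 1/4*3/8 + 1/8*1/4 + 1/2*1/8 = 7/32
  d_2[S2] = 1/8*1/2 + 1/4*1/8 + 1/8*1/8 + 1/2*1/8 = 11/64
  d_2[S3] = 1/8*1/8 + 1/4*1/4 + 1/8*1/2 + 1/2*1/4 = 17/64
d_2 = (S0=11/32, S1=7/32, S2=11/64, S3=17/64)
  d_3[S0] = 11/32*1/8 + 7/32*1/4 + 11/64*1/8 + 17/64*1/2 = 129/512
  d_3[S1] = 11/32*1/4 + 7/32*3/8 + 11/64*1/4 + 17/64*1/8 = 125/512
  d_3[S2] = 11/32*1/2 + 7/32*1/8 + 11/64*1/8 + 17/64*1/8 = 65/256
  d_3[S3] = 11/32*1/8 + 7/32*1/4 + 11/64*1/2 + 17/64*1/4 = 1/4
d_3 = (S0=129/512, S1=125/512, S2=65/256, S3=1/4)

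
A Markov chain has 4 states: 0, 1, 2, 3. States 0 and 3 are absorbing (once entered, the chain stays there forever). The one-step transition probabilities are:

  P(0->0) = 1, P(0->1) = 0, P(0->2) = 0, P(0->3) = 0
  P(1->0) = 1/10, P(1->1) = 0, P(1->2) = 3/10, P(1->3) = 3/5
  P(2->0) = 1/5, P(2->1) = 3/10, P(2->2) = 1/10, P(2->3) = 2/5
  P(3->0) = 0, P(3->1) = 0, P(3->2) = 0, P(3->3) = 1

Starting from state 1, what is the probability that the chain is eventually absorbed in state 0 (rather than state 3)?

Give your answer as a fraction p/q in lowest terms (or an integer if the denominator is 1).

Let a_i = P(absorbed in 0 | start in state i).
Boundary conditions: a_0 = 1, a_3 = 0.
For each transient state i, a_i = sum_j P(i->j) * a_j:
  a_1 = 1/10*a_0 + 0*a_1 + 3/10*a_2 + 3/5*a_3
  a_2 = 1/5*a_0 + 3/10*a_1 + 1/10*a_2 + 2/5*a_3

Substituting a_0 = 1 and a_3 = 0, rearrange to (I - Q) a = r where r[i] = P(i -> 0):
  [1, -3/10] . (a_1, a_2) = 1/10
  [-3/10, 9/10] . (a_1, a_2) = 1/5

Solving yields:
  a_1 = 5/27
  a_2 = 23/81

Starting state is 1, so the absorption probability is a_1 = 5/27.

Answer: 5/27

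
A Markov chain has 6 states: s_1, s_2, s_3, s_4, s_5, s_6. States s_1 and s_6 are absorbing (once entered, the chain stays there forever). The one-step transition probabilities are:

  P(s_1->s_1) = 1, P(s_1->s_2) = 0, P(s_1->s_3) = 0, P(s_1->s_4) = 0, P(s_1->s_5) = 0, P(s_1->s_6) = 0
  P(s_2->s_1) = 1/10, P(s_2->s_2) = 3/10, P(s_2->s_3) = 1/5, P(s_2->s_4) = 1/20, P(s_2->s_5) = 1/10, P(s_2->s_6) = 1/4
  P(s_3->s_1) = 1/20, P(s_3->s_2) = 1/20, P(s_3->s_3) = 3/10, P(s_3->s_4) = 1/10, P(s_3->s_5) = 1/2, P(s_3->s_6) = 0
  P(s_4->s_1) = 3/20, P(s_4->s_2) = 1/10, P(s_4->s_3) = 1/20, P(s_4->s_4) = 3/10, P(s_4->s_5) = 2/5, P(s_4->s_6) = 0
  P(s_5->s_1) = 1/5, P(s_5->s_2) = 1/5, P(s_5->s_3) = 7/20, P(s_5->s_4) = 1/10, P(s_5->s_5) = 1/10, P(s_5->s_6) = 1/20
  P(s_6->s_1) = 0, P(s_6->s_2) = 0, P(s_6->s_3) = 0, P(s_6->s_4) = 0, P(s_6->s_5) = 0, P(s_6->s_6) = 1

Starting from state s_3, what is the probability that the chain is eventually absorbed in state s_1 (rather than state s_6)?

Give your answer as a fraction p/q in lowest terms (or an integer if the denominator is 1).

Answer: 8191/11725

Derivation:
Let a_i = P(absorbed in s_1 | start in state i).
Boundary conditions: a_s_1 = 1, a_s_6 = 0.
For each transient state i, a_i = sum_j P(i->j) * a_j:
  a_s_2 = 1/10*a_s_1 + 3/10*a_s_2 + 1/5*a_s_3 + 1/20*a_s_4 + 1/10*a_s_5 + 1/4*a_s_6
  a_s_3 = 1/20*a_s_1 + 1/20*a_s_2 + 3/10*a_s_3 + 1/10*a_s_4 + 1/2*a_s_5 + 0*a_s_6
  a_s_4 = 3/20*a_s_1 + 1/10*a_s_2 + 1/20*a_s_3 + 3/10*a_s_4 + 2/5*a_s_5 + 0*a_s_6
  a_s_5 = 1/5*a_s_1 + 1/5*a_s_2 + 7/20*a_s_3 + 1/10*a_s_4 + 1/10*a_s_5 + 1/20*a_s_6

Substituting a_s_1 = 1 and a_s_6 = 0, rearrange to (I - Q) a = r where r[i] = P(i -> s_1):
  [7/10, -1/5, -1/20, -1/10] . (a_s_2, a_s_3, a_s_4, a_s_5) = 1/10
  [-1/20, 7/10, -1/10, -1/2] . (a_s_2, a_s_3, a_s_4, a_s_5) = 1/20
  [-1/10, -1/20, 7/10, -2/5] . (a_s_2, a_s_3, a_s_4, a_s_5) = 3/20
  [-1/5, -7/20, -1/10, 9/10] . (a_s_2, a_s_3, a_s_4, a_s_5) = 1/5

Solving yields:
  a_s_2 = 824/1675
  a_s_3 = 8191/11725
  a_s_4 = 8503/11725
  a_s_5 = 3207/4690

Starting state is s_3, so the absorption probability is a_s_3 = 8191/11725.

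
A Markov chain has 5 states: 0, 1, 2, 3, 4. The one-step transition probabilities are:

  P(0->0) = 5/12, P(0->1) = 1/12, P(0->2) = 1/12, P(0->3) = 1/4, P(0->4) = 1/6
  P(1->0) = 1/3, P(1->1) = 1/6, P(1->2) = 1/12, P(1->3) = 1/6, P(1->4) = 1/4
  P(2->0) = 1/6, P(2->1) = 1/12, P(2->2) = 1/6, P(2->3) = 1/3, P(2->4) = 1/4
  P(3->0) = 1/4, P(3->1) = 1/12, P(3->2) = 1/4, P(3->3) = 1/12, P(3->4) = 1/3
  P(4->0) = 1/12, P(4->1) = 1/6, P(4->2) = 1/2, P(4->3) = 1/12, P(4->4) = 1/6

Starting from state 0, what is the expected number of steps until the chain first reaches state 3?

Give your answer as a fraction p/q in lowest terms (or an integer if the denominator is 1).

Answer: 308/69

Derivation:
Let h_i = expected steps to first reach 3 from state i.
Boundary: h_3 = 0.
First-step equations for the other states:
  h_0 = 1 + 5/12*h_0 + 1/12*h_1 + 1/12*h_2 + 1/4*h_3 + 1/6*h_4
  h_1 = 1 + 1/3*h_0 + 1/6*h_1 + 1/12*h_2 + 1/6*h_3 + 1/4*h_4
  h_2 = 1 + 1/6*h_0 + 1/12*h_1 + 1/6*h_2 + 1/3*h_3 + 1/4*h_4
  h_4 = 1 + 1/12*h_0 + 1/6*h_1 + 1/2*h_2 + 1/12*h_3 + 1/6*h_4

Substituting h_3 = 0 and rearranging gives the linear system (I - Q) h = 1:
  [7/12, -1/12, -1/12, -1/6] . (h_0, h_1, h_2, h_4) = 1
  [-1/3, 5/6, -1/12, -1/4] . (h_0, h_1, h_2, h_4) = 1
  [-1/6, -1/12, 5/6, -1/4] . (h_0, h_1, h_2, h_4) = 1
  [-1/12, -1/6, -1/2, 5/6] . (h_0, h_1, h_2, h_4) = 1

Solving yields:
  h_0 = 308/69
  h_1 = 340/69
  h_2 = 284/69
  h_4 = 352/69

Starting state is 0, so the expected hitting time is h_0 = 308/69.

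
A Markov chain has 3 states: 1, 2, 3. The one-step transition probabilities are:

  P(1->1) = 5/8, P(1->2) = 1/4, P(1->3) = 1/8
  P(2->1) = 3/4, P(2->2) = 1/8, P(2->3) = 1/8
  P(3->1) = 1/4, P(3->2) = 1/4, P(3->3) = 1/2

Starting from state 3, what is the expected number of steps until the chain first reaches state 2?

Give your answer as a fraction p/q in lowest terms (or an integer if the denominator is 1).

Let h_i = expected steps to first reach 2 from state i.
Boundary: h_2 = 0.
First-step equations for the other states:
  h_1 = 1 + 5/8*h_1 + 1/4*h_2 + 1/8*h_3
  h_3 = 1 + 1/4*h_1 + 1/4*h_2 + 1/2*h_3

Substituting h_2 = 0 and rearranging gives the linear system (I - Q) h = 1:
  [3/8, -1/8] . (h_1, h_3) = 1
  [-1/4, 1/2] . (h_1, h_3) = 1

Solving yields:
  h_1 = 4
  h_3 = 4

Starting state is 3, so the expected hitting time is h_3 = 4.

Answer: 4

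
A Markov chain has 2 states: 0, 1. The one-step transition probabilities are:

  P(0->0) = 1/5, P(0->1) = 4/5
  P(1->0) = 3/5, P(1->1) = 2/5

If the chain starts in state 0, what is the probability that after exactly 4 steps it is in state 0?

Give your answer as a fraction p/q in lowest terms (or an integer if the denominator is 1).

Computing P^4 by repeated multiplication:
P^1 =
  0: [1/5, 4/5]
  1: [3/5, 2/5]
P^2 =
  0: [13/25, 12/25]
  1: [9/25, 16/25]
P^3 =
  0: [49/125, 76/125]
  1: [57/125, 68/125]
P^4 =
  0: [277/625, 348/625]
  1: [261/625, 364/625]

(P^4)[0 -> 0] = 277/625

Answer: 277/625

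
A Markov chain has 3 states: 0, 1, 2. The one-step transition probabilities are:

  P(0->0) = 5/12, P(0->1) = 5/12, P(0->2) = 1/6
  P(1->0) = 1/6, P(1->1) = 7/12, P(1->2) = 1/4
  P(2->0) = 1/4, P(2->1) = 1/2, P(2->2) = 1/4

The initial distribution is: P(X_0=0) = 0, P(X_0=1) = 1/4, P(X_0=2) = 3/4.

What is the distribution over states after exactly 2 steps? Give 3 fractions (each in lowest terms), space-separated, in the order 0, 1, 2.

Propagating the distribution step by step (d_{t+1} = d_t * P):
d_0 = (0=0, 1=1/4, 2=3/4)
  d_1[0] = 0*5/12 + 1/4*1/6 + 3/4*1/4 = 11/48
  d_1[1] = 0*5/12 + 1/4*7/12 + 3/4*1/2 = 25/48
  d_1[2] = 0*1/6 + 1/4*1/4 + 3/4*1/4 = 1/4
d_1 = (0=11/48, 1=25/48, 2=1/4)
  d_2[0] = 11/48*5/12 + 25/48*1/6 + 1/4*1/4 = 47/192
  d_2[1] = 11/48*5/12 + 25/48*7/12 + 1/4*1/2 = 151/288
  d_2[2] = 11/48*1/6 + 25/48*1/4 + 1/4*1/4 = 133/576
d_2 = (0=47/192, 1=151/288, 2=133/576)

Answer: 47/192 151/288 133/576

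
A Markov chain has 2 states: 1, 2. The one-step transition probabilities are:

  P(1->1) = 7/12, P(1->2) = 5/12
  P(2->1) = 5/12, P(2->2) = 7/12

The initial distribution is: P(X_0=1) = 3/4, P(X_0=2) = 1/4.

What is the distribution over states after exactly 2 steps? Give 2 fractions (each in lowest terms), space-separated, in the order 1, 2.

Answer: 73/144 71/144

Derivation:
Propagating the distribution step by step (d_{t+1} = d_t * P):
d_0 = (1=3/4, 2=1/4)
  d_1[1] = 3/4*7/12 + 1/4*5/12 = 13/24
  d_1[2] = 3/4*5/12 + 1/4*7/12 = 11/24
d_1 = (1=13/24, 2=11/24)
  d_2[1] = 13/24*7/12 + 11/24*5/12 = 73/144
  d_2[2] = 13/24*5/12 + 11/24*7/12 = 71/144
d_2 = (1=73/144, 2=71/144)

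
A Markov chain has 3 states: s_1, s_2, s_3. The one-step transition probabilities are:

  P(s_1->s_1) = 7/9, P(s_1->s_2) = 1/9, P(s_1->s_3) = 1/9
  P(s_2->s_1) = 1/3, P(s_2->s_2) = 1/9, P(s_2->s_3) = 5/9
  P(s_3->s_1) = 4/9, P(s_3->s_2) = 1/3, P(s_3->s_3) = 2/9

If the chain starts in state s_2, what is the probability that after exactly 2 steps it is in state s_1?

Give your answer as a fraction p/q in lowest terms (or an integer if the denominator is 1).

Computing P^2 by repeated multiplication:
P^1 =
  s_1: [7/9, 1/9, 1/9]
  s_2: [1/3, 1/9, 5/9]
  s_3: [4/9, 1/3, 2/9]
P^2 =
  s_1: [56/81, 11/81, 14/81]
  s_2: [44/81, 19/81, 2/9]
  s_3: [5/9, 13/81, 23/81]

(P^2)[s_2 -> s_1] = 44/81

Answer: 44/81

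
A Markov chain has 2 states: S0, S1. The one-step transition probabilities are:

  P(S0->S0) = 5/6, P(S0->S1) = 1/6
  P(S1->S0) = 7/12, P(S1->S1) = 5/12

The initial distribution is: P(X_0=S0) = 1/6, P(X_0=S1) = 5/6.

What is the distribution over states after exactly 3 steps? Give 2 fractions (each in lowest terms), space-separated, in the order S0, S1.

Answer: 295/384 89/384

Derivation:
Propagating the distribution step by step (d_{t+1} = d_t * P):
d_0 = (S0=1/6, S1=5/6)
  d_1[S0] = 1/6*5/6 + 5/6*7/12 = 5/8
  d_1[S1] = 1/6*1/6 + 5/6*5/12 = 3/8
d_1 = (S0=5/8, S1=3/8)
  d_2[S0] = 5/8*5/6 + 3/8*7/12 = 71/96
  d_2[S1] = 5/8*1/6 + 3/8*5/12 = 25/96
d_2 = (S0=71/96, S1=25/96)
  d_3[S0] = 71/96*5/6 + 25/96*7/12 = 295/384
  d_3[S1] = 71/96*1/6 + 25/96*5/12 = 89/384
d_3 = (S0=295/384, S1=89/384)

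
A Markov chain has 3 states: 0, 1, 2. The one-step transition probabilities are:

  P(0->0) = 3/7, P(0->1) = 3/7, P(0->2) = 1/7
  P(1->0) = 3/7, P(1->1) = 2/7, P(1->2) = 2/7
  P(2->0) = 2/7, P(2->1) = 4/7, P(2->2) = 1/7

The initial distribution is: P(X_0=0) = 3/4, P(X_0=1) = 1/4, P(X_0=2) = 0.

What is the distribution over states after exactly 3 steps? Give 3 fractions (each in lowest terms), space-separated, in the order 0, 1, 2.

Answer: 549/1372 549/1372 137/686

Derivation:
Propagating the distribution step by step (d_{t+1} = d_t * P):
d_0 = (0=3/4, 1=1/4, 2=0)
  d_1[0] = 3/4*3/7 + 1/4*3/7 + 0*2/7 = 3/7
  d_1[1] = 3/4*3/7 + 1/4*2/7 + 0*4/7 = 11/28
  d_1[2] = 3/4*1/7 + 1/4*2/7 + 0*1/7 = 5/28
d_1 = (0=3/7, 1=11/28, 2=5/28)
  d_2[0] = 3/7*3/7 + 11/28*3/7 + 5/28*2/7 = 79/196
  d_2[1] = 3/7*3/7 + 11/28*2/7 + 5/28*4/7 = 39/98
  d_2[2] = 3/7*1/7 + 11/28*2/7 + 5/28*1/7 = 39/196
d_2 = (0=79/196, 1=39/98, 2=39/196)
  d_3[0] = 79/196*3/7 + 39/98*3/7 + 39/196*2/7 = 549/1372
  d_3[1] = 79/196*3/7 + 39/98*2/7 + 39/196*4/7 = 549/1372
  d_3[2] = 79/196*1/7 + 39/98*2/7 + 39/196*1/7 = 137/686
d_3 = (0=549/1372, 1=549/1372, 2=137/686)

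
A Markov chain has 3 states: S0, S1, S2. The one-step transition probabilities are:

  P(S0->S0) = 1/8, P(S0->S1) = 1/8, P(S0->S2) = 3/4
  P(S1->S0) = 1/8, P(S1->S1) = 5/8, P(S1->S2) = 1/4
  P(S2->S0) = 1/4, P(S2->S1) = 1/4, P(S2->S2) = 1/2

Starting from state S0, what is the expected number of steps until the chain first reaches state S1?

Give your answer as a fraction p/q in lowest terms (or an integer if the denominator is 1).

Let h_i = expected steps to first reach S1 from state i.
Boundary: h_S1 = 0.
First-step equations for the other states:
  h_S0 = 1 + 1/8*h_S0 + 1/8*h_S1 + 3/4*h_S2
  h_S2 = 1 + 1/4*h_S0 + 1/4*h_S1 + 1/2*h_S2

Substituting h_S1 = 0 and rearranging gives the linear system (I - Q) h = 1:
  [7/8, -3/4] . (h_S0, h_S2) = 1
  [-1/4, 1/2] . (h_S0, h_S2) = 1

Solving yields:
  h_S0 = 5
  h_S2 = 9/2

Starting state is S0, so the expected hitting time is h_S0 = 5.

Answer: 5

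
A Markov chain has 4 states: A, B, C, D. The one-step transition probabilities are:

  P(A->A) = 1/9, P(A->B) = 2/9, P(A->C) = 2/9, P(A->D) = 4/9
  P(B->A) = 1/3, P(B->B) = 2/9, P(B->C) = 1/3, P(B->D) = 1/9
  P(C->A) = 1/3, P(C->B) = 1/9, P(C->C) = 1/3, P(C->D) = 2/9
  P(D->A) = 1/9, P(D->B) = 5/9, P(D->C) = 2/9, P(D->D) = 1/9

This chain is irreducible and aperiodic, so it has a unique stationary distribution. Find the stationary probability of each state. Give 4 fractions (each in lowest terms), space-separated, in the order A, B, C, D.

Answer: 37/159 14/53 15/53 35/159

Derivation:
The stationary distribution satisfies pi = pi * P, i.e.:
  pi_A = 1/9*pi_A + 1/3*pi_B + 1/3*pi_C + 1/9*pi_D
  pi_B = 2/9*pi_A + 2/9*pi_B + 1/9*pi_C + 5/9*pi_D
  pi_C = 2/9*pi_A + 1/3*pi_B + 1/3*pi_C + 2/9*pi_D
  pi_D = 4/9*pi_A + 1/9*pi_B + 2/9*pi_C + 1/9*pi_D
with normalization: pi_A + pi_B + pi_C + pi_D = 1.

Using the first 3 balance equations plus normalization, the linear system A*pi = b is:
  [-8/9, 1/3, 1/3, 1/9] . pi = 0
  [2/9, -7/9, 1/9, 5/9] . pi = 0
  [2/9, 1/3, -2/3, 2/9] . pi = 0
  [1, 1, 1, 1] . pi = 1

Solving yields:
  pi_A = 37/159
  pi_B = 14/53
  pi_C = 15/53
  pi_D = 35/159

Verification (pi * P):
  37/159*1/9 + 14/53*1/3 + 15/53*1/3 + 35/159*1/9 = 37/159 = pi_A  (ok)
  37/159*2/9 + 14/53*2/9 + 15/53*1/9 + 35/159*5/9 = 14/53 = pi_B  (ok)
  37/159*2/9 + 14/53*1/3 + 15/53*1/3 + 35/159*2/9 = 15/53 = pi_C  (ok)
  37/159*4/9 + 14/53*1/9 + 15/53*2/9 + 35/159*1/9 = 35/159 = pi_D  (ok)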